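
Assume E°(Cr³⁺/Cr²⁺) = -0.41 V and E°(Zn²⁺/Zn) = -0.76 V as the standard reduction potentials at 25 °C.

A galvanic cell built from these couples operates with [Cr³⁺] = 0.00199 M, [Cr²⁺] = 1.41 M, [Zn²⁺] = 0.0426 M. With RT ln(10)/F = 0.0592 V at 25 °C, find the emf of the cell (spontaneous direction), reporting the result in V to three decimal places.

+0.222 V

Cr³⁺/Cr²⁺ is the cathode (higher E°), Zn²⁺/Zn the anode: E°cell = -0.41 − (-0.76) = +0.35 V, n = 2.
Overall: 2 Cr³⁺(aq) + Zn(s) → 2 Cr²⁺(aq) + Zn²⁺(aq)
Q = [Cr²⁺]^2·[Zn²⁺] / ([Cr³⁺]^2); log Q = 4.330.
E = E° − (0.0592/n) log Q = +0.35 − (0.0592/2)(4.330) = +0.222 V.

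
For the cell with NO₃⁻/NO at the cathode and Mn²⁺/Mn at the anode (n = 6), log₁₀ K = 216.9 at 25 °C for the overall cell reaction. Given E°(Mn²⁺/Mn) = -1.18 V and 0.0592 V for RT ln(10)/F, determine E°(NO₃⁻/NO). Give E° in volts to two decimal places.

+0.96 V

E°cell = (0.0592/n)·log K = (0.0592/6)(216.9) = +2.140 V.
Since NO₃⁻/NO is the cathode and Mn²⁺/Mn the anode, E°cell = E°(NO₃⁻/NO) − E°(Mn²⁺/Mn).
So E°(NO₃⁻/NO) = E°cell + E°(Mn²⁺/Mn) = +2.140 + (-1.18) = +0.96 V.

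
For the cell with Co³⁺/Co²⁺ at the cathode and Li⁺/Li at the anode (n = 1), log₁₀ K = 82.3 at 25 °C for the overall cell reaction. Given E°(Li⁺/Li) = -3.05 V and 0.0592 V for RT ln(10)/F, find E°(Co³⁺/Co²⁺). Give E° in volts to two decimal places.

E°cell = (0.0592/n)·log K = (0.0592/1)(82.3) = +4.872 V.
Since Co³⁺/Co²⁺ is the cathode and Li⁺/Li the anode, E°cell = E°(Co³⁺/Co²⁺) − E°(Li⁺/Li).
So E°(Co³⁺/Co²⁺) = E°cell + E°(Li⁺/Li) = +4.872 + (-3.05) = +1.82 V.

+1.82 V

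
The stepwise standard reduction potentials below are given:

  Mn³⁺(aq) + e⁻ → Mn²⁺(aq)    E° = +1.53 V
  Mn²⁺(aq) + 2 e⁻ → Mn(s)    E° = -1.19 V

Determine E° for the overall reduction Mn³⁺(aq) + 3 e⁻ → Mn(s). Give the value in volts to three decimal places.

Adding the free-energy changes (−nFE°) of the two steps gives −n₃FE°₃ = −n₁FE°₁ − n₂FE°₂.
E°₃ = (1×+1.53 + 2×-1.19) / 3 = (-0.850) / 3 = -0.283 V.
Simply averaging or adding the two E° values would be wrong; the electron-weighted sum is required.

-0.283 V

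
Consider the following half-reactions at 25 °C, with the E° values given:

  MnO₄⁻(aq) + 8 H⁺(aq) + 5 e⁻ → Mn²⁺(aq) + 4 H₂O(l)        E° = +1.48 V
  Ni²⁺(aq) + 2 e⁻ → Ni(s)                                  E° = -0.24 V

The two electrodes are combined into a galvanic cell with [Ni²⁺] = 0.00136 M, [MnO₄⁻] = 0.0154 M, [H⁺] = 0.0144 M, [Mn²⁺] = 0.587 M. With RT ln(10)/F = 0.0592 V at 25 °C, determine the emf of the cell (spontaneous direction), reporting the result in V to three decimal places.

MnO₄⁻/Mn²⁺ is the cathode (higher E°), Ni²⁺/Ni the anode: E°cell = +1.48 − (-0.24) = +1.72 V, n = 10.
Overall: 2 MnO₄⁻(aq) + 16 H⁺(aq) + 5 Ni(s) → 2 Mn²⁺(aq) + 8 H₂O(l) + 5 Ni²⁺(aq)
Q = [Mn²⁺]^2·[Ni²⁺]^5 / ([MnO₄⁻]^2·[H⁺]^16); log Q = 18.296.
E = E° − (0.0592/n) log Q = +1.72 − (0.0592/10)(18.296) = +1.612 V.

+1.612 V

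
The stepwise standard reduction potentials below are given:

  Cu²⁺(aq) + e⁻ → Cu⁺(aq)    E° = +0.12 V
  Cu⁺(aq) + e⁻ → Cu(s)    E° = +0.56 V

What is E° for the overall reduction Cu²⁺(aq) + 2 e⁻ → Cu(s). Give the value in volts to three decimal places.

Adding the free-energy changes (−nFE°) of the two steps gives −n₃FE°₃ = −n₁FE°₁ − n₂FE°₂.
E°₃ = (1×+0.12 + 1×+0.56) / 2 = (+0.680) / 2 = +0.340 V.

+0.340 V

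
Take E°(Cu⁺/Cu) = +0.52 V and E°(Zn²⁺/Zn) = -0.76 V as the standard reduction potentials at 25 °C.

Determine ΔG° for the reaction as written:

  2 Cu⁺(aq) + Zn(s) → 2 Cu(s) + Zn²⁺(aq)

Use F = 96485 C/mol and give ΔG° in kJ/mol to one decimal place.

As written, Cu⁺/Cu is reduced (cathode) and Zn²⁺/Zn is oxidised (anode), so E°cell = (+0.52) − (-0.76) = +1.28 V.
Balancing electrons gives n = 2.
ΔG° = −nFE° = −(2)(96485)(+1.28) = -247,002 J = -247.0 kJ/mol.

-247.0 kJ/mol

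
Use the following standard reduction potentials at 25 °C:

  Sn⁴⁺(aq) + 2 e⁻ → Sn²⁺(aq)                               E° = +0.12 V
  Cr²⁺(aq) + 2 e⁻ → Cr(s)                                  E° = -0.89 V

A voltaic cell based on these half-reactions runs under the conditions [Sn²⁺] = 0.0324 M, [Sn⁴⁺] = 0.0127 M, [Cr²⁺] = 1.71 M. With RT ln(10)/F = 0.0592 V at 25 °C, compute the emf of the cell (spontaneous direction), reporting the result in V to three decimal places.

Sn⁴⁺/Sn²⁺ is the cathode (higher E°), Cr²⁺/Cr the anode: E°cell = +0.12 − (-0.89) = +1.01 V, n = 2.
Overall: Sn⁴⁺(aq) + Cr(s) → Sn²⁺(aq) + Cr²⁺(aq)
Q = [Sn²⁺]·[Cr²⁺] / ([Sn⁴⁺]); log Q = 0.640.
E = E° − (0.0592/n) log Q = +1.01 − (0.0592/2)(0.640) = +0.991 V.

+0.991 V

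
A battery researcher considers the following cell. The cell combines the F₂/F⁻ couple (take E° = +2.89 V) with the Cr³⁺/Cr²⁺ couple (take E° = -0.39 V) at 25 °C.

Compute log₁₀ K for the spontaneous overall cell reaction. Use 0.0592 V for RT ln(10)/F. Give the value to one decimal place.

Cathode: F₂/F⁻; anode: Cr³⁺/Cr²⁺. E°cell = +3.28 V, n = 2.
log K = nE°cell / 0.0592 = (2)(+3.28) / 0.0592 = 110.8.

110.8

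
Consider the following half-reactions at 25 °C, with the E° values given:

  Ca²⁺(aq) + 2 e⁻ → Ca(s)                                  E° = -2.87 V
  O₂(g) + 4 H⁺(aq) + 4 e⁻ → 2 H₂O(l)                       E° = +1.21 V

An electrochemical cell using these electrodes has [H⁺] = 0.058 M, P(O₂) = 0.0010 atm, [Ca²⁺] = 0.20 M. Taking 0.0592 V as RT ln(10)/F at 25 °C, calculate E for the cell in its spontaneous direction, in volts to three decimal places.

+3.983 V

O₂/H₂O is the cathode (higher E°), Ca²⁺/Ca the anode: E°cell = +1.21 − (-2.87) = +4.08 V, n = 4.
Overall: O₂(g) + 4 H⁺(aq) + 2 Ca(s) → 2 H₂O(l) + 2 Ca²⁺(aq)
Q = [Ca²⁺]^2 / (P(O₂)·[H⁺]^4); log Q = 6.548.
E = E° − (0.0592/n) log Q = +4.08 − (0.0592/4)(6.548) = +3.983 V.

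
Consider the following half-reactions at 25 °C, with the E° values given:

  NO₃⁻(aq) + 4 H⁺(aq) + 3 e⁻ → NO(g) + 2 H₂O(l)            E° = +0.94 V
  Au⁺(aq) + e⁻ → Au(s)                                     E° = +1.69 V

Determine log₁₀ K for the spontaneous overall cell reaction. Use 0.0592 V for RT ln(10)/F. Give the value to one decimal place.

38.0

Cathode: Au⁺/Au; anode: NO₃⁻/NO. E°cell = +0.75 V, n = 3.
log K = nE°cell / 0.0592 = (3)(+0.75) / 0.0592 = 38.0.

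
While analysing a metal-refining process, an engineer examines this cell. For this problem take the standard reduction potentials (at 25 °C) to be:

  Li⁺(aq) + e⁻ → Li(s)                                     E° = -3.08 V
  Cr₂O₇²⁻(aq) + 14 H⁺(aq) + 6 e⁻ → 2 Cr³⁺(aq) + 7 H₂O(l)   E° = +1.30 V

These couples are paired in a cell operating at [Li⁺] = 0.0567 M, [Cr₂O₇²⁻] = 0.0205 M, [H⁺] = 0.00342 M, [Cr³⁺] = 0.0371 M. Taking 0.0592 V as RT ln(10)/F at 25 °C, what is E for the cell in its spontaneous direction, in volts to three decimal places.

Cr₂O₇²⁻/Cr³⁺ is the cathode (higher E°), Li⁺/Li the anode: E°cell = +1.30 − (-3.08) = +4.38 V, n = 6.
Overall: Cr₂O₇²⁻(aq) + 14 H⁺(aq) + 6 Li(s) → 2 Cr³⁺(aq) + 7 H₂O(l) + 6 Li⁺(aq)
Q = [Cr³⁺]^2·[Li⁺]^6 / ([Cr₂O₇²⁻]·[H⁺]^14); log Q = 25.872.
E = E° − (0.0592/n) log Q = +4.38 − (0.0592/6)(25.872) = +4.125 V.

+4.125 V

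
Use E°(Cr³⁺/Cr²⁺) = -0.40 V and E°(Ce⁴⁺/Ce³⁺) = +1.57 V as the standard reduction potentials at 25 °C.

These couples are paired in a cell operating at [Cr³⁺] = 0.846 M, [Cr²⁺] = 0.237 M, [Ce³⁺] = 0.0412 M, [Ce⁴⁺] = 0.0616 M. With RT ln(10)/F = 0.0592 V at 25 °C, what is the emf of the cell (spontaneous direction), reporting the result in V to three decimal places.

Ce⁴⁺/Ce³⁺ is the cathode (higher E°), Cr³⁺/Cr²⁺ the anode: E°cell = +1.57 − (-0.40) = +1.97 V, n = 1.
Overall: Ce⁴⁺(aq) + Cr²⁺(aq) → Ce³⁺(aq) + Cr³⁺(aq)
Q = [Ce³⁺]·[Cr³⁺] / ([Ce⁴⁺]·[Cr²⁺]); log Q = 0.378.
E = E° − (0.0592/n) log Q = +1.97 − (0.0592/1)(0.378) = +1.948 V.

+1.948 V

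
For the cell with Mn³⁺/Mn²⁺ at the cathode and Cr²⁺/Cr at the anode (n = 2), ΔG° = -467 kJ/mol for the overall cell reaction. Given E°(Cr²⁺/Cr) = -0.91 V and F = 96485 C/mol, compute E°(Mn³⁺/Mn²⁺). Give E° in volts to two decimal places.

+1.51 V

E°cell = −ΔG°/(nF) = −(-467×10³)/((2)(96485)) = +2.420 V.
Since Mn³⁺/Mn²⁺ is the cathode and Cr²⁺/Cr the anode, E°cell = E°(Mn³⁺/Mn²⁺) − E°(Cr²⁺/Cr).
So E°(Mn³⁺/Mn²⁺) = E°cell + E°(Cr²⁺/Cr) = +2.420 + (-0.91) = +1.51 V.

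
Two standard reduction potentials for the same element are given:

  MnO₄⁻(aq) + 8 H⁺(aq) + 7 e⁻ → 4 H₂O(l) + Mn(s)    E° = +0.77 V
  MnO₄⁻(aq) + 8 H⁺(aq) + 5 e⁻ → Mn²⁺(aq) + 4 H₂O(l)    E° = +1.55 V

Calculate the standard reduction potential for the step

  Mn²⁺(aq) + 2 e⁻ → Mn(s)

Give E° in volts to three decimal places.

Sequential free energies add, so n₃E°₃ = n₁E°₁ + n₂E°₂.
With n₃ = 7, and the known step contributing 5×(+1.55) V, the unknown satisfies 2·E° = 7×(+0.77) − 5×(+1.55) = -2.360.
E° = -2.360 / 2 = -1.180 V.

-1.180 V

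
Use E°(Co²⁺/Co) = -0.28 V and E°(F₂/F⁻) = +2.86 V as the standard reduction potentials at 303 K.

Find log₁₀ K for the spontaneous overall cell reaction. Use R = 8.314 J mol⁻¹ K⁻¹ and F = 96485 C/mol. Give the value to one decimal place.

104.5

Cathode: F₂/F⁻; anode: Co²⁺/Co. E°cell = (+2.86) − (-0.28) = +3.14 V, with n = 2.
ΔG° = −nFE° = −RT ln K, so ln K = nFE°/(RT) = (2)(96485)(+3.14) / ((8.314)(303)) = 240.529.
log₁₀ K = 240.529 / ln 10 = 104.5.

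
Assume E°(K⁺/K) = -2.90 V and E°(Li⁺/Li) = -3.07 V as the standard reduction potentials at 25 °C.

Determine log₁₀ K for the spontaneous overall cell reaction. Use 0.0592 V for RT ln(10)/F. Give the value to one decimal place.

Cathode: K⁺/K; anode: Li⁺/Li. E°cell = +0.17 V, n = 1.
log K = nE°cell / 0.0592 = (1)(+0.17) / 0.0592 = 2.9.

2.9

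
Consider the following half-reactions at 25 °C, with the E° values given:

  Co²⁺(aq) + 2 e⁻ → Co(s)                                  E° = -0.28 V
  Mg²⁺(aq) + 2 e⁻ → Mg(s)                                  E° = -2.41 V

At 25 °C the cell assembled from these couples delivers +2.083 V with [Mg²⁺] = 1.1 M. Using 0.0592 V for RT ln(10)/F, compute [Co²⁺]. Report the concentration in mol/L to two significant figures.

Co²⁺/Co is the cathode, Mg²⁺/Mg the anode: E°cell = +2.13 V, n = 2.
Overall reaction: Co²⁺(aq) + Mg(s) → Co(s) + Mg²⁺(aq); Q = [Mg²⁺]^1/[Co²⁺]^1.
From E = E° − (0.0592/n) log Q: log Q = (E° − E)·n/0.0592 = (+2.13 − (+2.083))·2/0.0592 = 1.5878.
So 1·log[Co²⁺] = 1·log(1.1) − log Q = 0.0414 − (1.5878) = -1.5464; [Co²⁺] = 10^(-1.5464) ≈ 0.028 M.

0.028 M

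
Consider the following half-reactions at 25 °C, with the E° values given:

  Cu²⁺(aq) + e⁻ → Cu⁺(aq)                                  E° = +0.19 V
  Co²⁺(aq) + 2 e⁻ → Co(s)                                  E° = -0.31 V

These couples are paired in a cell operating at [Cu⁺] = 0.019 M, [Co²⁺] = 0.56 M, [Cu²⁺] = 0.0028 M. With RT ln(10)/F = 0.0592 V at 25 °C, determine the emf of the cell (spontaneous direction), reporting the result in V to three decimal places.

Cu²⁺/Cu⁺ is the cathode (higher E°), Co²⁺/Co the anode: E°cell = +0.19 − (-0.31) = +0.50 V, n = 2.
Overall: 2 Cu²⁺(aq) + Co(s) → 2 Cu⁺(aq) + Co²⁺(aq)
Q = [Cu⁺]^2·[Co²⁺] / ([Cu²⁺]^2); log Q = 1.411.
E = E° − (0.0592/n) log Q = +0.50 − (0.0592/2)(1.411) = +0.458 V.

+0.458 V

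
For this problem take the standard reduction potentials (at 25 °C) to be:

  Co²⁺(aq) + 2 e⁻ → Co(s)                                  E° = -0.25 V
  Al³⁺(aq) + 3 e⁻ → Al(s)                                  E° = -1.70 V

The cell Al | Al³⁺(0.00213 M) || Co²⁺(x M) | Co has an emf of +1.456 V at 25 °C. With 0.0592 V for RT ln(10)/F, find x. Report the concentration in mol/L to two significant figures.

Co²⁺/Co is the cathode, Al³⁺/Al the anode: E°cell = +1.45 V, n = 6.
Overall reaction: 3 Co²⁺(aq) + 2 Al(s) → 3 Co(s) + 2 Al³⁺(aq); Q = [Al³⁺]^2/[Co²⁺]^3.
From E = E° − (0.0592/n) log Q: log Q = (E° − E)·n/0.0592 = (+1.45 − (+1.456))·6/0.0592 = -0.6081.
So 3·log[Co²⁺] = 2·log(0.00213) − log Q = -5.3432 − (-0.6081) = -4.7351; log[Co²⁺] = -4.7351 / 3 = -1.5784; [Co²⁺] = 10^(-1.5784) ≈ 0.026 M.

0.026 M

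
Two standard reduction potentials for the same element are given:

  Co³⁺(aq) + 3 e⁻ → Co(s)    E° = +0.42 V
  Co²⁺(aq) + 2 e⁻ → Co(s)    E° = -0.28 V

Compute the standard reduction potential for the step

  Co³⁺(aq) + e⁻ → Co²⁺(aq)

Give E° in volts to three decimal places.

Sequential free energies add, so n₃E°₃ = n₁E°₁ + n₂E°₂.
With n₃ = 3, and the known step contributing 2×(-0.28) V, the unknown satisfies 1·E° = 3×(+0.42) − 2×(-0.28) = +1.820.
E° = +1.820 / 1 = +1.820 V.

+1.820 V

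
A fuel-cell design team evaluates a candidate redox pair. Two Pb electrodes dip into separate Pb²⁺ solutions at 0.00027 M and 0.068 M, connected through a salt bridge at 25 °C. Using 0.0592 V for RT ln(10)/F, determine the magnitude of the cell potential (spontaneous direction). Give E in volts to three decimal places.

+0.071 V

For a concentration cell E°cell = 0. The 0.068 M side is the cathode (reduction is favoured where [Pb²⁺] is higher).
With n = 2, E = −(0.0592/2) log([Pb²⁺]ₐₙ/[Pb²⁺]꜀ₐₜ) = −(0.0592/2) log(0.00027/0.068) = −(0.0592/2)(-2.401) = +0.071 V.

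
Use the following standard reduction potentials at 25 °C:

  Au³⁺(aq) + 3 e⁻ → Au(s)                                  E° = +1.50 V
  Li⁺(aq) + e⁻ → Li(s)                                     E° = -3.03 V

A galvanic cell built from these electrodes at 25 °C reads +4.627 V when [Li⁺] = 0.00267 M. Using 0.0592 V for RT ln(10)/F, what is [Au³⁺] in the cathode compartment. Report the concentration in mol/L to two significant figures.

0.0016 M

Au³⁺/Au is the cathode, Li⁺/Li the anode: E°cell = +4.53 V, n = 3.
Overall reaction: Au³⁺(aq) + 3 Li(s) → Au(s) + 3 Li⁺(aq); Q = [Li⁺]^3/[Au³⁺]^1.
From E = E° − (0.0592/n) log Q: log Q = (E° − E)·n/0.0592 = (+4.53 − (+4.627))·3/0.0592 = -4.9155.
So 1·log[Au³⁺] = 3·log(0.00267) − log Q = -7.7205 − (-4.9155) = -2.8050; [Au³⁺] = 10^(-2.8050) ≈ 0.0016 M.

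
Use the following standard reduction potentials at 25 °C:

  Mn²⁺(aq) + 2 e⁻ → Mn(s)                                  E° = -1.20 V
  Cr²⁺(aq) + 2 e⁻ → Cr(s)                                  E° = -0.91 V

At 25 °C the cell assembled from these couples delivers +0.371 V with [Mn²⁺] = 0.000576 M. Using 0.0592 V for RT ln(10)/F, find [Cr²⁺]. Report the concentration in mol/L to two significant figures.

Cr²⁺/Cr is the cathode, Mn²⁺/Mn the anode: E°cell = +0.29 V, n = 2.
Overall reaction: Cr²⁺(aq) + Mn(s) → Cr(s) + Mn²⁺(aq); Q = [Mn²⁺]^1/[Cr²⁺]^1.
From E = E° − (0.0592/n) log Q: log Q = (E° − E)·n/0.0592 = (+0.29 − (+0.371))·2/0.0592 = -2.7365.
So 1·log[Cr²⁺] = 1·log(0.000576) − log Q = -3.2396 − (-2.7365) = -0.5031; [Cr²⁺] = 10^(-0.5031) ≈ 0.31 M.

0.31 M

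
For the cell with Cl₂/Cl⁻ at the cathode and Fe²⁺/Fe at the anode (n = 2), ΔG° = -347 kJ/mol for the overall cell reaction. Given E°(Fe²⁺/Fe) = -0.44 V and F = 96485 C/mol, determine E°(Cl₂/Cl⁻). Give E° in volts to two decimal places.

+1.36 V

E°cell = −ΔG°/(nF) = −(-347×10³)/((2)(96485)) = +1.798 V.
Since Cl₂/Cl⁻ is the cathode and Fe²⁺/Fe the anode, E°cell = E°(Cl₂/Cl⁻) − E°(Fe²⁺/Fe).
So E°(Cl₂/Cl⁻) = E°cell + E°(Fe²⁺/Fe) = +1.798 + (-0.44) = +1.36 V.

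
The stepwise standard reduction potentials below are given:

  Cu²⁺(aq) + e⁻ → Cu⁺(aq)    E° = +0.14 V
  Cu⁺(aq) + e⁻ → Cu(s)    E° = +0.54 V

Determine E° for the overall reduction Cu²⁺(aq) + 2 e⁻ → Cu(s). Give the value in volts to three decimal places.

+0.340 V

Adding the free-energy changes (−nFE°) of the two steps gives −n₃FE°₃ = −n₁FE°₁ − n₂FE°₂.
E°₃ = (1×+0.14 + 1×+0.54) / 2 = (+0.680) / 2 = +0.340 V.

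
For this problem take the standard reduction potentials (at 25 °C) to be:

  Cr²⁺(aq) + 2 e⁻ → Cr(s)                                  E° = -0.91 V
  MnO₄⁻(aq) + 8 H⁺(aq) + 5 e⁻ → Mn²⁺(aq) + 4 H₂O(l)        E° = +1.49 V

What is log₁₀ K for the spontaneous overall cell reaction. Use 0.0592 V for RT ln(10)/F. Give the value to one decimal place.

405.4

Cathode: MnO₄⁻/Mn²⁺; anode: Cr²⁺/Cr. E°cell = +2.40 V, n = 10.
log K = nE°cell / 0.0592 = (10)(+2.40) / 0.0592 = 405.4.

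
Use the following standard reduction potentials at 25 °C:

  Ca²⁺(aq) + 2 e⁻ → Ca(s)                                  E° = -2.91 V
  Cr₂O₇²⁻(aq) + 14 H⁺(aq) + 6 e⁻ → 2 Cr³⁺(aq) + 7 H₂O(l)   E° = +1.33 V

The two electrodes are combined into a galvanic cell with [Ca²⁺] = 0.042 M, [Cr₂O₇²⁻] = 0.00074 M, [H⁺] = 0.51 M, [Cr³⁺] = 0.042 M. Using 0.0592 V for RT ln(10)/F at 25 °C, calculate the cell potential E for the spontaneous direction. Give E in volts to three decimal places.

+4.237 V

Cr₂O₇²⁻/Cr³⁺ is the cathode (higher E°), Ca²⁺/Ca the anode: E°cell = +1.33 − (-2.91) = +4.24 V, n = 6.
Overall: Cr₂O₇²⁻(aq) + 14 H⁺(aq) + 3 Ca(s) → 2 Cr³⁺(aq) + 7 H₂O(l) + 3 Ca²⁺(aq)
Q = [Cr³⁺]^2·[Ca²⁺]^3 / ([Cr₂O₇²⁻]·[H⁺]^14); log Q = 0.341.
E = E° − (0.0592/n) log Q = +4.24 − (0.0592/6)(0.341) = +4.237 V.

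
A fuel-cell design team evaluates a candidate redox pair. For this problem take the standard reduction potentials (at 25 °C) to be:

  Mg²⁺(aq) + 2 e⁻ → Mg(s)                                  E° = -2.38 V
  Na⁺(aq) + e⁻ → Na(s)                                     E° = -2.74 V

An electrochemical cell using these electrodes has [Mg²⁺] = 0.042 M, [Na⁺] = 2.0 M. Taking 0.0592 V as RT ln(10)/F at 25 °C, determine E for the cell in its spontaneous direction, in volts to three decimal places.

Mg²⁺/Mg is the cathode (higher E°), Na⁺/Na the anode: E°cell = -2.38 − (-2.74) = +0.36 V, n = 2.
Overall: Mg²⁺(aq) + 2 Na(s) → Mg(s) + 2 Na⁺(aq)
Q = [Na⁺]^2 / ([Mg²⁺]); log Q = 1.979.
E = E° − (0.0592/n) log Q = +0.36 − (0.0592/2)(1.979) = +0.301 V.

+0.301 V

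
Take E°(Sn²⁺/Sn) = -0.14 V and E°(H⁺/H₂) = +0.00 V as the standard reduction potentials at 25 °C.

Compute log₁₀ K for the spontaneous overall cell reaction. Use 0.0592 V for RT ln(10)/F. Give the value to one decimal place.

4.7

Cathode: H⁺/H₂; anode: Sn²⁺/Sn. E°cell = +0.14 V, n = 2.
log K = nE°cell / 0.0592 = (2)(+0.14) / 0.0592 = 4.7.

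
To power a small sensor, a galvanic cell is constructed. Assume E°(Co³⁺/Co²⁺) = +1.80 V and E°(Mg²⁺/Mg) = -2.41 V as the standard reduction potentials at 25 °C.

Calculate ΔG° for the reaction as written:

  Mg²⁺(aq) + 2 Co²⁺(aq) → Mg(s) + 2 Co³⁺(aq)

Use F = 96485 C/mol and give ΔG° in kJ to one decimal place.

+812.4 kJ

As written, Mg²⁺/Mg is reduced (cathode) and Co³⁺/Co²⁺ is oxidised (anode), so E°cell = (-2.41) − (+1.80) = -4.21 V.
Balancing electrons gives n = 2.
ΔG° = −nFE° = −(2)(96485)(-4.21) = 812,404 J = +812.4 kJ.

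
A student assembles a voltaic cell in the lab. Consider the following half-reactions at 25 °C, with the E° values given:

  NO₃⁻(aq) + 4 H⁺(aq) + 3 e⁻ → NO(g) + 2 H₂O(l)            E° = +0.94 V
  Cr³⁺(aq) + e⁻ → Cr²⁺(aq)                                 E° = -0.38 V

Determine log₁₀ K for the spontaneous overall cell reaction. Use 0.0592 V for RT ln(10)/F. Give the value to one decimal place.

66.9

Cathode: NO₃⁻/NO; anode: Cr³⁺/Cr²⁺. E°cell = +1.32 V, n = 3.
log K = nE°cell / 0.0592 = (3)(+1.32) / 0.0592 = 66.9.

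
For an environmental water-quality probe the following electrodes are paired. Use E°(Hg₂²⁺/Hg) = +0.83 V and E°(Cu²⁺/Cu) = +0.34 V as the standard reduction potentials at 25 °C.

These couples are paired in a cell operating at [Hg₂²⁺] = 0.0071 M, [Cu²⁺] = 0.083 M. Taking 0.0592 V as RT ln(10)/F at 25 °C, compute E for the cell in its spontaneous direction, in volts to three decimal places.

+0.458 V

Hg₂²⁺/Hg is the cathode (higher E°), Cu²⁺/Cu the anode: E°cell = +0.83 − (+0.34) = +0.49 V, n = 2.
Overall: Hg₂²⁺(aq) + Cu(s) → 2 Hg(l) + Cu²⁺(aq)
Q = [Cu²⁺] / ([Hg₂²⁺]); log Q = 1.068.
E = E° − (0.0592/n) log Q = +0.49 − (0.0592/2)(1.068) = +0.458 V.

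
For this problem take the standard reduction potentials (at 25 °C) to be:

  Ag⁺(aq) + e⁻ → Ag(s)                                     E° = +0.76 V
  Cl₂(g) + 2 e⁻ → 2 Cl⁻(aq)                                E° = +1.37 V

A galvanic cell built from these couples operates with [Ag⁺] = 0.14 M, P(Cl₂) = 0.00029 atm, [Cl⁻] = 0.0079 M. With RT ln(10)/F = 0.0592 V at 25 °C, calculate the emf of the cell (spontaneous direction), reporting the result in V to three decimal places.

+0.680 V

Cl₂/Cl⁻ is the cathode (higher E°), Ag⁺/Ag the anode: E°cell = +1.37 − (+0.76) = +0.61 V, n = 2.
Overall: Cl₂(g) + 2 Ag(s) → 2 Cl⁻(aq) + 2 Ag⁺(aq)
Q = [Cl⁻]^2·[Ag⁺]^2 / (P(Cl₂)); log Q = -2.375.
E = E° − (0.0592/n) log Q = +0.61 − (0.0592/2)(-2.375) = +0.680 V.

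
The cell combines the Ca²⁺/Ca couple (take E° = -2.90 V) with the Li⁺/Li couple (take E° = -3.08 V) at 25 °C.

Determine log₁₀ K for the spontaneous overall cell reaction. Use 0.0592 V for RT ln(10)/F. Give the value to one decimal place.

Cathode: Ca²⁺/Ca; anode: Li⁺/Li. E°cell = +0.18 V, n = 2.
log K = nE°cell / 0.0592 = (2)(+0.18) / 0.0592 = 6.1.

6.1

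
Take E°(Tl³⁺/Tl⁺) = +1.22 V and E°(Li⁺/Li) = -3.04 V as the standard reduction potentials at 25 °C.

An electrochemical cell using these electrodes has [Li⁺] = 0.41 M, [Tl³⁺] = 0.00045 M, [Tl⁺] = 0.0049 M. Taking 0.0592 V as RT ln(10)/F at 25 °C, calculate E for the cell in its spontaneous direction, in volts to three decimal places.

Tl³⁺/Tl⁺ is the cathode (higher E°), Li⁺/Li the anode: E°cell = +1.22 − (-3.04) = +4.26 V, n = 2.
Overall: Tl³⁺(aq) + 2 Li(s) → Tl⁺(aq) + 2 Li⁺(aq)
Q = [Tl⁺]·[Li⁺]^2 / ([Tl³⁺]); log Q = 0.263.
E = E° − (0.0592/n) log Q = +4.26 − (0.0592/2)(0.263) = +4.252 V.

+4.252 V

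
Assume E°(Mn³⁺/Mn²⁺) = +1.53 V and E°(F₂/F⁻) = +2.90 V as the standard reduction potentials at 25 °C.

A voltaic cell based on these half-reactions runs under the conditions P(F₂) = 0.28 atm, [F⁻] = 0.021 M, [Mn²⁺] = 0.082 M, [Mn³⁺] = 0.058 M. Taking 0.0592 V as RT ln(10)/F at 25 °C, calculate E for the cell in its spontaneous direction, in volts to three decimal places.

F₂/F⁻ is the cathode (higher E°), Mn³⁺/Mn²⁺ the anode: E°cell = +2.90 − (+1.53) = +1.37 V, n = 2.
Overall: F₂(g) + 2 Mn²⁺(aq) → 2 F⁻(aq) + 2 Mn³⁺(aq)
Q = [F⁻]^2·[Mn³⁺]^2 / (P(F₂)·[Mn²⁺]^2); log Q = -3.103.
E = E° − (0.0592/n) log Q = +1.37 − (0.0592/2)(-3.103) = +1.462 V.

+1.462 V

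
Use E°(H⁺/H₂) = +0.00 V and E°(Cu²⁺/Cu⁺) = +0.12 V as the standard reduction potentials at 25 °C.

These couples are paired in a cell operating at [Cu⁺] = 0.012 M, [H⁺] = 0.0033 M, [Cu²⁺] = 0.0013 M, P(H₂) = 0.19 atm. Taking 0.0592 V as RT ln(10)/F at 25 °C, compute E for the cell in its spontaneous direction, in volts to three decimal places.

+0.188 V

Cu²⁺/Cu⁺ is the cathode (higher E°), H⁺/H₂ the anode: E°cell = +0.12 − (+0.00) = +0.12 V, n = 2.
Overall: 2 Cu²⁺(aq) + H₂(g) → 2 Cu⁺(aq) + 2 H⁺(aq)
Q = [Cu⁺]^2·[H⁺]^2 / ([Cu²⁺]^2·P(H₂)); log Q = -2.311.
E = E° − (0.0592/n) log Q = +0.12 − (0.0592/2)(-2.311) = +0.188 V.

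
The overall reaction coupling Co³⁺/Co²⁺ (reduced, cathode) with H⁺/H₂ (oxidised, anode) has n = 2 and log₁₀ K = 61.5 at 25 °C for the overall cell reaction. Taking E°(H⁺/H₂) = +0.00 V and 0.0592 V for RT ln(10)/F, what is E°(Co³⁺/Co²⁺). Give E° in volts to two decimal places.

+1.82 V

E°cell = (0.0592/n)·log K = (0.0592/2)(61.5) = +1.820 V.
Since Co³⁺/Co²⁺ is the cathode and H⁺/H₂ the anode, E°cell = E°(Co³⁺/Co²⁺) − E°(H⁺/H₂).
So E°(Co³⁺/Co²⁺) = E°cell + E°(H⁺/H₂) = +1.820 + (+0.00) = +1.82 V.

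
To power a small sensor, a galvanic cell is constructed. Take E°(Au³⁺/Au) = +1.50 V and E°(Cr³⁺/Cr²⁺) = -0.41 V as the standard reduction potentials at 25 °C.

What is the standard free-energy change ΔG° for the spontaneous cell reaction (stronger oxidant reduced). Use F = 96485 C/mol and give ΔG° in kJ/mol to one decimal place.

Au³⁺/Au (E° = +1.50 V) is the cathode; Cr³⁺/Cr²⁺ (E° = -0.41 V) is the anode, so E°cell = +1.91 V.
Balancing electrons gives n = 3 (lcm of 3 and 1).
ΔG° = −nFE° = −(3)(96485)(+1.91) = -552,859 J = -552.9 kJ/mol.

-552.9 kJ/mol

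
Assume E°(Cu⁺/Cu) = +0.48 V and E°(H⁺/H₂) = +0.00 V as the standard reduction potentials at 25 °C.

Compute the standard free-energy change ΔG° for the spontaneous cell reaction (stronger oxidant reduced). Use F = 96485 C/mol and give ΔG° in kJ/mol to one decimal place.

Cu⁺/Cu (E° = +0.48 V) is the cathode; H⁺/H₂ (E° = +0.00 V) is the anode, so E°cell = +0.48 V.
Balancing electrons gives n = 2 (lcm of 1 and 2).
ΔG° = −nFE° = −(2)(96485)(+0.48) = -92,626 J = -92.6 kJ/mol.

-92.6 kJ/mol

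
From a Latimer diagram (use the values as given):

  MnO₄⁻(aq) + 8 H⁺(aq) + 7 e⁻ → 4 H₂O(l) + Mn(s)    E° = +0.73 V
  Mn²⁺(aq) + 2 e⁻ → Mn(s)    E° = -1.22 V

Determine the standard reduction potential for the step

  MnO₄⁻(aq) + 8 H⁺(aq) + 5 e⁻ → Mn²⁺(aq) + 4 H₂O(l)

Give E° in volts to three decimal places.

Sequential free energies add, so n₃E°₃ = n₁E°₁ + n₂E°₂.
With n₃ = 7, and the known step contributing 2×(-1.22) V, the unknown satisfies 5·E° = 7×(+0.73) − 2×(-1.22) = +7.550.
E° = +7.550 / 5 = +1.510 V.

+1.510 V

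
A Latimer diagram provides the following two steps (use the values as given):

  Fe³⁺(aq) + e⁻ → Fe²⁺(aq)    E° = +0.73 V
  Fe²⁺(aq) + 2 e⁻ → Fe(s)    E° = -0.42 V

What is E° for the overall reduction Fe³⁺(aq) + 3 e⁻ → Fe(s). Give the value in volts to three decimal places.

Adding the free-energy changes (−nFE°) of the two steps gives −n₃FE°₃ = −n₁FE°₁ − n₂FE°₂.
E°₃ = (1×+0.73 + 2×-0.42) / 3 = (-0.110) / 3 = -0.037 V.
Simply averaging or adding the two E° values would be wrong; the electron-weighted sum is required.

-0.037 V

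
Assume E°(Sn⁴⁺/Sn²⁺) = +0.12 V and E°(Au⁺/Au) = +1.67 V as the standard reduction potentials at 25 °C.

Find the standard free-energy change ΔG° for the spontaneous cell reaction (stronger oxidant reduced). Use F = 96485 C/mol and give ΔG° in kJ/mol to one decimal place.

-299.1 kJ/mol

Au⁺/Au (E° = +1.67 V) is the cathode; Sn⁴⁺/Sn²⁺ (E° = +0.12 V) is the anode, so E°cell = +1.55 V.
Balancing electrons gives n = 2 (lcm of 1 and 2).
ΔG° = −nFE° = −(2)(96485)(+1.55) = -299,104 J = -299.1 kJ/mol.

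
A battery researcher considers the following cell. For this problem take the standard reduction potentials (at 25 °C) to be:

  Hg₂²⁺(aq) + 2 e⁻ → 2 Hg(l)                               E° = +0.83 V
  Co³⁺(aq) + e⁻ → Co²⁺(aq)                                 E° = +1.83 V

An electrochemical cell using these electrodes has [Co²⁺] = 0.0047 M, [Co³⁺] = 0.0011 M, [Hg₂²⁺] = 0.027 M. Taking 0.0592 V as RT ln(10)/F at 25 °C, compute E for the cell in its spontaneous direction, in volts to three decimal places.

Co³⁺/Co²⁺ is the cathode (higher E°), Hg₂²⁺/Hg the anode: E°cell = +1.83 − (+0.83) = +1.00 V, n = 2.
Overall: 2 Co³⁺(aq) + 2 Hg(l) → 2 Co²⁺(aq) + Hg₂²⁺(aq)
Q = [Co²⁺]^2·[Hg₂²⁺] / ([Co³⁺]^2); log Q = -0.307.
E = E° − (0.0592/n) log Q = +1.00 − (0.0592/2)(-0.307) = +1.009 V.

+1.009 V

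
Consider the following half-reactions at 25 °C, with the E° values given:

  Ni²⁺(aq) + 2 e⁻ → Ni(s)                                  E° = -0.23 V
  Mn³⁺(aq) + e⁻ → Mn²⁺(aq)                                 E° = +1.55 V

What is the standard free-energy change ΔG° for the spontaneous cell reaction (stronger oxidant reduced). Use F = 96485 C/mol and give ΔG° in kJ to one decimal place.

-343.5 kJ

Mn³⁺/Mn²⁺ (E° = +1.55 V) is the cathode; Ni²⁺/Ni (E° = -0.23 V) is the anode, so E°cell = +1.78 V.
Balancing electrons gives n = 2 (lcm of 1 and 2).
ΔG° = −nFE° = −(2)(96485)(+1.78) = -343,487 J = -343.5 kJ.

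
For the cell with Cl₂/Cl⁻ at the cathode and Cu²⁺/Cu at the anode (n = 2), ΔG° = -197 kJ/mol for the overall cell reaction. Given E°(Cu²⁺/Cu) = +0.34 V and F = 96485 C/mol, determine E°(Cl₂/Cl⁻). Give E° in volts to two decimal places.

E°cell = −ΔG°/(nF) = −(-197×10³)/((2)(96485)) = +1.021 V.
Since Cl₂/Cl⁻ is the cathode and Cu²⁺/Cu the anode, E°cell = E°(Cl₂/Cl⁻) − E°(Cu²⁺/Cu).
So E°(Cl₂/Cl⁻) = E°cell + E°(Cu²⁺/Cu) = +1.021 + (+0.34) = +1.36 V.

+1.36 V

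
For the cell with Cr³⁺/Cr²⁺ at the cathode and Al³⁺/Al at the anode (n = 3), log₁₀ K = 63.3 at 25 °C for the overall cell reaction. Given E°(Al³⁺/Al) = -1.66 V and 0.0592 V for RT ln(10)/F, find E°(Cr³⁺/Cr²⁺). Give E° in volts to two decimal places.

E°cell = (0.0592/n)·log K = (0.0592/3)(63.3) = +1.249 V.
Since Cr³⁺/Cr²⁺ is the cathode and Al³⁺/Al the anode, E°cell = E°(Cr³⁺/Cr²⁺) − E°(Al³⁺/Al).
So E°(Cr³⁺/Cr²⁺) = E°cell + E°(Al³⁺/Al) = +1.249 + (-1.66) = -0.41 V.

-0.41 V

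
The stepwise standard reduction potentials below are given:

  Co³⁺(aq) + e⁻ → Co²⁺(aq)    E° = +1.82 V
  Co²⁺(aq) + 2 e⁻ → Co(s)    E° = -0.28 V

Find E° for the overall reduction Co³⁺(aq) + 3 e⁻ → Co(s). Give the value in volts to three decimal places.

+0.420 V

Since ΔG° = −nFE° is additive over sequential reductions, n₃E°₃ = n₁E°₁ + n₂E°₂.
E°₃ = (1×+1.82 + 2×-0.28) / 3 = (+1.260) / 3 = +0.420 V.
E° values themselves are not directly additive — weighting by electron count is essential.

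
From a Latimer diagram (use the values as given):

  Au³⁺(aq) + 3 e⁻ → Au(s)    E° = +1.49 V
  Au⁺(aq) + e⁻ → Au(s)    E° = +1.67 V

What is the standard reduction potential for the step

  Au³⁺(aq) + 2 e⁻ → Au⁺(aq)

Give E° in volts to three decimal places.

+1.400 V

Sequential free energies add, so n₃E°₃ = n₁E°₁ + n₂E°₂.
With n₃ = 3, and the known step contributing 1×(+1.67) V, the unknown satisfies 2·E° = 3×(+1.49) − 1×(+1.67) = +2.800.
E° = +2.800 / 2 = +1.400 V.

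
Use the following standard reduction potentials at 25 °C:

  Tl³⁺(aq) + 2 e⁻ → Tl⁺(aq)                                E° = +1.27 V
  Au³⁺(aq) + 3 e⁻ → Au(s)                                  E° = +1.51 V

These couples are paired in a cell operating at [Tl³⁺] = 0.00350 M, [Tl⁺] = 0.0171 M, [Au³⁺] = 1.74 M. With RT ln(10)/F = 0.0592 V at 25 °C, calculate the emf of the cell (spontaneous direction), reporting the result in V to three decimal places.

+0.265 V

Au³⁺/Au is the cathode (higher E°), Tl³⁺/Tl⁺ the anode: E°cell = +1.51 − (+1.27) = +0.24 V, n = 6.
Overall: 2 Au³⁺(aq) + 3 Tl⁺(aq) → 2 Au(s) + 3 Tl³⁺(aq)
Q = [Tl³⁺]^3 / ([Au³⁺]^2·[Tl⁺]^3); log Q = -2.548.
E = E° − (0.0592/n) log Q = +0.24 − (0.0592/6)(-2.548) = +0.265 V.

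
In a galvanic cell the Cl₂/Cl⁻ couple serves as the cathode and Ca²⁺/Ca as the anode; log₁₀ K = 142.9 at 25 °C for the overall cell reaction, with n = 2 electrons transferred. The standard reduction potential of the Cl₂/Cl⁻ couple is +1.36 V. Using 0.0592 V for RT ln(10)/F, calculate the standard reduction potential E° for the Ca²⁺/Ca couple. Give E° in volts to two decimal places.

-2.87 V

E°cell = (0.0592/n)·log K = (0.0592/2)(142.9) = +4.230 V.
Since Cl₂/Cl⁻ is the cathode and Ca²⁺/Ca the anode, E°cell = E°(Cl₂/Cl⁻) − E°(Ca²⁺/Ca).
So E°(Ca²⁺/Ca) = E°(Cl₂/Cl⁻) − E°cell = (+1.36) − (+4.230) = -2.87 V.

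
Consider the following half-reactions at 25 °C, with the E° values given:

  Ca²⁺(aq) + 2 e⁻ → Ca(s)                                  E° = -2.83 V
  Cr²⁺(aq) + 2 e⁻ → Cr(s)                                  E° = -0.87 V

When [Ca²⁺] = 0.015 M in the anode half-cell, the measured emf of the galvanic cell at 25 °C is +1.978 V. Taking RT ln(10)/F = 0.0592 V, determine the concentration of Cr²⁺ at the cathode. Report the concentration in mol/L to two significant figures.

Cr²⁺/Cr is the cathode, Ca²⁺/Ca the anode: E°cell = +1.96 V, n = 2.
Overall reaction: Cr²⁺(aq) + Ca(s) → Cr(s) + Ca²⁺(aq); Q = [Ca²⁺]^1/[Cr²⁺]^1.
From E = E° − (0.0592/n) log Q: log Q = (E° − E)·n/0.0592 = (+1.96 − (+1.978))·2/0.0592 = -0.6081.
So 1·log[Cr²⁺] = 1·log(0.015) − log Q = -1.8239 − (-0.6081) = -1.2158; [Cr²⁺] = 10^(-1.2158) ≈ 0.061 M.

0.061 M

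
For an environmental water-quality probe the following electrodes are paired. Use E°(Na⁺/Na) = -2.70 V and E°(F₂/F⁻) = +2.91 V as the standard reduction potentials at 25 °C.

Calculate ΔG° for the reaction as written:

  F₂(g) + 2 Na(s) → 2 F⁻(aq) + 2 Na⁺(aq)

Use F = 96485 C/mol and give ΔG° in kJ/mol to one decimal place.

-1082.6 kJ/mol

As written, F₂/F⁻ is reduced (cathode) and Na⁺/Na is oxidised (anode), so E°cell = (+2.91) − (-2.70) = +5.61 V.
Balancing electrons gives n = 2.
ΔG° = −nFE° = −(2)(96485)(+5.61) = -1,082,562 J = -1082.6 kJ/mol.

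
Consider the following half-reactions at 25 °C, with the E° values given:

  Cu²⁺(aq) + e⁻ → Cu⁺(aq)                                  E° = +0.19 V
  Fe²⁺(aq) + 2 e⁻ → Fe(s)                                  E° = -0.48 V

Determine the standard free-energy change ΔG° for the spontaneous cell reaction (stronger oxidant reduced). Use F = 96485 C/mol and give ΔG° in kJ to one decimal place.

-129.3 kJ

Cu²⁺/Cu⁺ (E° = +0.19 V) is the cathode; Fe²⁺/Fe (E° = -0.48 V) is the anode, so E°cell = +0.67 V.
Balancing electrons gives n = 2 (lcm of 1 and 2).
ΔG° = −nFE° = −(2)(96485)(+0.67) = -129,290 J = -129.3 kJ.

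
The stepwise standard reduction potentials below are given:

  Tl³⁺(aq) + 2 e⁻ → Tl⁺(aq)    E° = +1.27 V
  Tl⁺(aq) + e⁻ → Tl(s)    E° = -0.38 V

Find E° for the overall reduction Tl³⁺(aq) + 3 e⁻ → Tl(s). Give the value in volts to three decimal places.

Adding the free-energy changes (−nFE°) of the two steps gives −n₃FE°₃ = −n₁FE°₁ − n₂FE°₂.
E°₃ = (2×+1.27 + 1×-0.38) / 3 = (+2.160) / 3 = +0.720 V.

+0.720 V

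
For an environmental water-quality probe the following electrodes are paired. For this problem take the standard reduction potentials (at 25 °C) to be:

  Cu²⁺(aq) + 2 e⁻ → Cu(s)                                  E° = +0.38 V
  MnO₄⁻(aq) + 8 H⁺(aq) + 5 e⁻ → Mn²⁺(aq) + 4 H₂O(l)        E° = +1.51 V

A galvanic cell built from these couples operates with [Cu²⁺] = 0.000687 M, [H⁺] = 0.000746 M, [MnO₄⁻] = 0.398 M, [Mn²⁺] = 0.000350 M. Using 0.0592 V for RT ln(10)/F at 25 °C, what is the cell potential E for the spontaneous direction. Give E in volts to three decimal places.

MnO₄⁻/Mn²⁺ is the cathode (higher E°), Cu²⁺/Cu the anode: E°cell = +1.51 − (+0.38) = +1.13 V, n = 10.
Overall: 2 MnO₄⁻(aq) + 16 H⁺(aq) + 5 Cu(s) → 2 Mn²⁺(aq) + 8 H₂O(l) + 5 Cu²⁺(aq)
Q = [Mn²⁺]^2·[Cu²⁺]^5 / ([MnO₄⁻]^2·[H⁺]^16); log Q = 28.109.
E = E° − (0.0592/n) log Q = +1.13 − (0.0592/10)(28.109) = +0.964 V.

+0.964 V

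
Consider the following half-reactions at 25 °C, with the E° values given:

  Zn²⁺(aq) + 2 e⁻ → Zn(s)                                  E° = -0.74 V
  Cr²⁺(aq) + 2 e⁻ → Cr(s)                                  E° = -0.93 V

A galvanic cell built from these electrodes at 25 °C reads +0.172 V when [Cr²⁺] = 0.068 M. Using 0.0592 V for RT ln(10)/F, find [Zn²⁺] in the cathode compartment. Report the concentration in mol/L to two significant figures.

Zn²⁺/Zn is the cathode, Cr²⁺/Cr the anode: E°cell = +0.19 V, n = 2.
Overall reaction: Zn²⁺(aq) + Cr(s) → Zn(s) + Cr²⁺(aq); Q = [Cr²⁺]^1/[Zn²⁺]^1.
From E = E° − (0.0592/n) log Q: log Q = (E° − E)·n/0.0592 = (+0.19 − (+0.172))·2/0.0592 = 0.6081.
So 1·log[Zn²⁺] = 1·log(0.068) − log Q = -1.1675 − (0.6081) = -1.7756; [Zn²⁺] = 10^(-1.7756) ≈ 0.017 M.

0.017 M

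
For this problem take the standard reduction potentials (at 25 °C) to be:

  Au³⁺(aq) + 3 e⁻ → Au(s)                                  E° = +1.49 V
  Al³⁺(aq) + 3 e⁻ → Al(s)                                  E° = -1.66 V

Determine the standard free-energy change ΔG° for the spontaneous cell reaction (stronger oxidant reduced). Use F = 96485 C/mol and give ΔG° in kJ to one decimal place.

Au³⁺/Au (E° = +1.49 V) is the cathode; Al³⁺/Al (E° = -1.66 V) is the anode, so E°cell = +3.15 V.
Balancing electrons gives n = 3 (lcm of 3 and 3).
ΔG° = −nFE° = −(3)(96485)(+3.15) = -911,783 J = -911.8 kJ.

-911.8 kJ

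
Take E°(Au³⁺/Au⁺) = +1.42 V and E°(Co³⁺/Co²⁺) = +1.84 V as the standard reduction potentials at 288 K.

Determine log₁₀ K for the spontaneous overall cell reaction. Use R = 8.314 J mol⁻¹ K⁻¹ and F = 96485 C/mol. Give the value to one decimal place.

Cathode: Co³⁺/Co²⁺; anode: Au³⁺/Au⁺. E°cell = (+1.84) − (+1.42) = +0.42 V, with n = 2.
ΔG° = −nFE° = −RT ln K, so ln K = nFE°/(RT) = (2)(96485)(+0.42) / ((8.314)(288)) = 33.848.
log₁₀ K = 33.848 / ln 10 = 14.7.

14.7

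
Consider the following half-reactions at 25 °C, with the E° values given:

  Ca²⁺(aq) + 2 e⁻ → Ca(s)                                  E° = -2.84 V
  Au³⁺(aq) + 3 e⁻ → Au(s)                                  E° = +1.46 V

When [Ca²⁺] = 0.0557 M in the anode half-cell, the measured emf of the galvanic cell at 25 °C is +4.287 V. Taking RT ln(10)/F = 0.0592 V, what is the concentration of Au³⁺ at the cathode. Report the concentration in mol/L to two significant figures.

0.0029 M

Au³⁺/Au is the cathode, Ca²⁺/Ca the anode: E°cell = +4.30 V, n = 6.
Overall reaction: 2 Au³⁺(aq) + 3 Ca(s) → 2 Au(s) + 3 Ca²⁺(aq); Q = [Ca²⁺]^3/[Au³⁺]^2.
From E = E° − (0.0592/n) log Q: log Q = (E° − E)·n/0.0592 = (+4.30 − (+4.287))·6/0.0592 = 1.3176.
So 2·log[Au³⁺] = 3·log(0.0557) − log Q = -3.7624 − (1.3176) = -5.0800; log[Au³⁺] = -5.0800 / 2 = -2.5400; [Au³⁺] = 10^(-2.5400) ≈ 0.0029 M.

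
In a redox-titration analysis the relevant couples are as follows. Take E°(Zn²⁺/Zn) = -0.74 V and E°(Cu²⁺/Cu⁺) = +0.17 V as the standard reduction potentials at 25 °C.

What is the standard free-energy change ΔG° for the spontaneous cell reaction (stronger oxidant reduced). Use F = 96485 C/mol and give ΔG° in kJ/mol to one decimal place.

Cu²⁺/Cu⁺ (E° = +0.17 V) is the cathode; Zn²⁺/Zn (E° = -0.74 V) is the anode, so E°cell = +0.91 V.
Balancing electrons gives n = 2 (lcm of 1 and 2).
ΔG° = −nFE° = −(2)(96485)(+0.91) = -175,603 J = -175.6 kJ/mol.

-175.6 kJ/mol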